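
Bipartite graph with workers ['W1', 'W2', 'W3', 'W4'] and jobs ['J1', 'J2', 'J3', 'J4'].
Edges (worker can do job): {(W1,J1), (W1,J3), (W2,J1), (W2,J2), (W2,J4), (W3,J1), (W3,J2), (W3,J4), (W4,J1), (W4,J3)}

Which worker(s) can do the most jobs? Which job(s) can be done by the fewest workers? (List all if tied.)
Most versatile: W2, W3 (3 jobs); Least covered: J2, J3, J4 (2 workers)

Worker degrees (jobs they can do): W1:2, W2:3, W3:3, W4:2
Job degrees (workers who can do it): J1:4, J2:2, J3:2, J4:2

Maximum worker degree is 3, achieved by: W2, W3
Minimum job degree is 2, achieved by: J2, J3, J4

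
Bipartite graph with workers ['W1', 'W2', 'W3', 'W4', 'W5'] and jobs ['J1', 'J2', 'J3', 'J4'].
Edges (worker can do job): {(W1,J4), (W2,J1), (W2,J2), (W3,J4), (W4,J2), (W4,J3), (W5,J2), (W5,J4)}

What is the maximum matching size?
Maximum matching size = 4

Maximum matching: {(W2,J1), (W3,J4), (W4,J3), (W5,J2)}
Size: 4

This assigns 4 workers to 4 distinct jobs.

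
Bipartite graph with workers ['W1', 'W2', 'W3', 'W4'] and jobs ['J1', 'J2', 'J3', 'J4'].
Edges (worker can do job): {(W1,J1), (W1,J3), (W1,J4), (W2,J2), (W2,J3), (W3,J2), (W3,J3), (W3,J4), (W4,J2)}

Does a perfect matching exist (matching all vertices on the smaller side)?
Yes, perfect matching exists (size 4)

Perfect matching: {(W1,J1), (W2,J3), (W3,J4), (W4,J2)}
All 4 vertices on the smaller side are matched.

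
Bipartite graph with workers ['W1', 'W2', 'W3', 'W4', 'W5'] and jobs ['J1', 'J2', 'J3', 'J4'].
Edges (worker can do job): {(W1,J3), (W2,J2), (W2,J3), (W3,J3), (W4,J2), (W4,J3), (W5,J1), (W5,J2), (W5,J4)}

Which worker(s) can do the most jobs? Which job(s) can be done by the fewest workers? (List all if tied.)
Most versatile: W5 (3 jobs); Least covered: J1, J4 (1 workers)

Worker degrees (jobs they can do): W1:1, W2:2, W3:1, W4:2, W5:3
Job degrees (workers who can do it): J1:1, J2:3, J3:4, J4:1

Maximum worker degree is 3, achieved by: W5
Minimum job degree is 1, achieved by: J1, J4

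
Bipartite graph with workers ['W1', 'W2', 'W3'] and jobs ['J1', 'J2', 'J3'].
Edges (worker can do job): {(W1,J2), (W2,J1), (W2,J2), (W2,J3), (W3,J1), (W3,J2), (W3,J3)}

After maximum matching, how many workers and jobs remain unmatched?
Unmatched: 0 workers, 0 jobs

Maximum matching size: 3
Workers: 3 total, 3 matched, 0 unmatched
Jobs: 3 total, 3 matched, 0 unmatched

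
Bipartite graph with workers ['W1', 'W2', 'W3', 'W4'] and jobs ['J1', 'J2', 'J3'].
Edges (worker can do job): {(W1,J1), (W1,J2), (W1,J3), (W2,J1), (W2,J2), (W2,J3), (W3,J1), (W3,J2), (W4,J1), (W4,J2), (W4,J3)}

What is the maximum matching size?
Maximum matching size = 3

Maximum matching: {(W1,J1), (W3,J2), (W4,J3)}
Size: 3

This assigns 3 workers to 3 distinct jobs.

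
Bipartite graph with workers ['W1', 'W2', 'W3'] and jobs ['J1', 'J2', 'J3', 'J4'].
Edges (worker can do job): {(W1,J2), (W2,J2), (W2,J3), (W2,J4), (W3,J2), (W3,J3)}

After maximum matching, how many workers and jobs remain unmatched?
Unmatched: 0 workers, 1 jobs

Maximum matching size: 3
Workers: 3 total, 3 matched, 0 unmatched
Jobs: 4 total, 3 matched, 1 unmatched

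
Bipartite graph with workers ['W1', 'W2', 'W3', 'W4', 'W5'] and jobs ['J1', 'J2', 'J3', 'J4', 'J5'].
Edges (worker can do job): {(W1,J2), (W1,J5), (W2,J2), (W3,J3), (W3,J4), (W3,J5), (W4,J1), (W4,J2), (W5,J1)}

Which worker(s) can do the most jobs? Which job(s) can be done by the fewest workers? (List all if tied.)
Most versatile: W3 (3 jobs); Least covered: J3, J4 (1 workers)

Worker degrees (jobs they can do): W1:2, W2:1, W3:3, W4:2, W5:1
Job degrees (workers who can do it): J1:2, J2:3, J3:1, J4:1, J5:2

Maximum worker degree is 3, achieved by: W3
Minimum job degree is 1, achieved by: J3, J4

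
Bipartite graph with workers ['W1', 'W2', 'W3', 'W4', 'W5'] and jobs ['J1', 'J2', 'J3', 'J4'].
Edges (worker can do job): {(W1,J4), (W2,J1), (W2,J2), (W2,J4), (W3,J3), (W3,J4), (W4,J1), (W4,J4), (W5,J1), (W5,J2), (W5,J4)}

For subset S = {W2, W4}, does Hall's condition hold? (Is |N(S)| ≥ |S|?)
Yes: |N(S)| = 3, |S| = 2

Subset S = {W2, W4}
Neighbors N(S) = {J1, J2, J4}

|N(S)| = 3, |S| = 2
Hall's condition: |N(S)| ≥ |S| is satisfied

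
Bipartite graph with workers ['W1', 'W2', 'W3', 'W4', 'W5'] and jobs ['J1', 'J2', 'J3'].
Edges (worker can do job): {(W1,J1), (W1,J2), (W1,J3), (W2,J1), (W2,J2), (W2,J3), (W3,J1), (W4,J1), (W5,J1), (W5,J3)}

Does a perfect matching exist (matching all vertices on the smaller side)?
Yes, perfect matching exists (size 3)

Perfect matching: {(W1,J2), (W3,J1), (W5,J3)}
All 3 vertices on the smaller side are matched.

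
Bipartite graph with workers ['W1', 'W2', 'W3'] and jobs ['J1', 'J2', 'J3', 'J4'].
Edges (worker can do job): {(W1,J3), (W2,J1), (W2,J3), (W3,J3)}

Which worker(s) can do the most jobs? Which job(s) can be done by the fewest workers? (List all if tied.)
Most versatile: W2 (2 jobs); Least covered: J2, J4 (0 workers)

Worker degrees (jobs they can do): W1:1, W2:2, W3:1
Job degrees (workers who can do it): J1:1, J2:0, J3:3, J4:0

Maximum worker degree is 2, achieved by: W2
Minimum job degree is 0, achieved by: J2, J4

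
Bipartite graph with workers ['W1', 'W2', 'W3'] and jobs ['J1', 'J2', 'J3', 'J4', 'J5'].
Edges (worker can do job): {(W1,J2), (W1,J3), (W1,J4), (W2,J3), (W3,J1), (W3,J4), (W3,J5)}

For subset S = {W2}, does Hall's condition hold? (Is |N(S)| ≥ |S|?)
Yes: |N(S)| = 1, |S| = 1

Subset S = {W2}
Neighbors N(S) = {J3}

|N(S)| = 1, |S| = 1
Hall's condition: |N(S)| ≥ |S| is satisfied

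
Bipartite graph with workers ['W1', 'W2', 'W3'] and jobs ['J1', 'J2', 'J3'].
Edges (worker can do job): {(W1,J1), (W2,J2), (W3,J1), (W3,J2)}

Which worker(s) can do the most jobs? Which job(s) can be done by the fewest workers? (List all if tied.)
Most versatile: W3 (2 jobs); Least covered: J3 (0 workers)

Worker degrees (jobs they can do): W1:1, W2:1, W3:2
Job degrees (workers who can do it): J1:2, J2:2, J3:0

Maximum worker degree is 2, achieved by: W3
Minimum job degree is 0, achieved by: J3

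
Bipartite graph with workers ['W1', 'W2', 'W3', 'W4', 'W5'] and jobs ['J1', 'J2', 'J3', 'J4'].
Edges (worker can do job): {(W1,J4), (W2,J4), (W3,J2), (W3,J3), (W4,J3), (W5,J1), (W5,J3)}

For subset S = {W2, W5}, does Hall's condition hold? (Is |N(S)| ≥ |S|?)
Yes: |N(S)| = 3, |S| = 2

Subset S = {W2, W5}
Neighbors N(S) = {J1, J3, J4}

|N(S)| = 3, |S| = 2
Hall's condition: |N(S)| ≥ |S| is satisfied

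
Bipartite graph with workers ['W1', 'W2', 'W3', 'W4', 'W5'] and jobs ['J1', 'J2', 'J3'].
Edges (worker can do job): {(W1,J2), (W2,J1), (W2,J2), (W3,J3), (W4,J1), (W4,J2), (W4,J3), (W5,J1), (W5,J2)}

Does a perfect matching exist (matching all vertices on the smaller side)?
Yes, perfect matching exists (size 3)

Perfect matching: {(W3,J3), (W4,J1), (W5,J2)}
All 3 vertices on the smaller side are matched.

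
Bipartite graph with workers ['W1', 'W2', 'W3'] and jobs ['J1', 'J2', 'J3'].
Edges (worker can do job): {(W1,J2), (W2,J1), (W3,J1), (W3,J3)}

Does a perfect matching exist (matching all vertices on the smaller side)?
Yes, perfect matching exists (size 3)

Perfect matching: {(W1,J2), (W2,J1), (W3,J3)}
All 3 vertices on the smaller side are matched.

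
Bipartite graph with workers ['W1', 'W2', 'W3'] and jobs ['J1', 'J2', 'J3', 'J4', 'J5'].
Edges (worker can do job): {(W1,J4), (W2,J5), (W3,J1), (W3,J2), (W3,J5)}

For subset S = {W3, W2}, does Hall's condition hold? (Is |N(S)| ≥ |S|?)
Yes: |N(S)| = 3, |S| = 2

Subset S = {W3, W2}
Neighbors N(S) = {J1, J2, J5}

|N(S)| = 3, |S| = 2
Hall's condition: |N(S)| ≥ |S| is satisfied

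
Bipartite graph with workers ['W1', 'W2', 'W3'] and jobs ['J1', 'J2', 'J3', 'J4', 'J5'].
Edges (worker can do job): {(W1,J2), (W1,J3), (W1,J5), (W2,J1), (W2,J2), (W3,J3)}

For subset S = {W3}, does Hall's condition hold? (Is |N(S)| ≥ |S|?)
Yes: |N(S)| = 1, |S| = 1

Subset S = {W3}
Neighbors N(S) = {J3}

|N(S)| = 1, |S| = 1
Hall's condition: |N(S)| ≥ |S| is satisfied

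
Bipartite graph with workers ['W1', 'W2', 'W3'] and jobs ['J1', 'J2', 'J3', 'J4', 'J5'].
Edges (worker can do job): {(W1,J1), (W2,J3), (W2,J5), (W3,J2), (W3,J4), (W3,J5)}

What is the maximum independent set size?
Maximum independent set = 5

By König's theorem:
- Min vertex cover = Max matching = 3
- Max independent set = Total vertices - Min vertex cover
- Max independent set = 8 - 3 = 5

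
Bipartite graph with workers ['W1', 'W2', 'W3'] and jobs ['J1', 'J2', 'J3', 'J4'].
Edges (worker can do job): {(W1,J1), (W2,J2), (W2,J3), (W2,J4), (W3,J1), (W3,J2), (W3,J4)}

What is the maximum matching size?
Maximum matching size = 3

Maximum matching: {(W1,J1), (W2,J3), (W3,J4)}
Size: 3

This assigns 3 workers to 3 distinct jobs.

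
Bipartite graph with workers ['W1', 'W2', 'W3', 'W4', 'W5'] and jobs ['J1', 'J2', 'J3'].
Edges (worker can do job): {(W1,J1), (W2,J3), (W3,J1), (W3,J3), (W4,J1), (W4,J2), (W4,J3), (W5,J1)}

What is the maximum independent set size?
Maximum independent set = 5

By König's theorem:
- Min vertex cover = Max matching = 3
- Max independent set = Total vertices - Min vertex cover
- Max independent set = 8 - 3 = 5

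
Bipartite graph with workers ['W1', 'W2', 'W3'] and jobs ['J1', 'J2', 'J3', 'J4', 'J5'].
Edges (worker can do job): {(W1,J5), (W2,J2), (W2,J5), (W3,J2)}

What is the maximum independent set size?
Maximum independent set = 6

By König's theorem:
- Min vertex cover = Max matching = 2
- Max independent set = Total vertices - Min vertex cover
- Max independent set = 8 - 2 = 6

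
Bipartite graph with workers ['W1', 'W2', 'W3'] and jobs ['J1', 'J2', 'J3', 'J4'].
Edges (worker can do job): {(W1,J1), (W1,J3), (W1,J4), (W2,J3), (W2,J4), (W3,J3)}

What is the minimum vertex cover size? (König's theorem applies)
Minimum vertex cover size = 3

By König's theorem: in bipartite graphs,
min vertex cover = max matching = 3

Maximum matching has size 3, so minimum vertex cover also has size 3.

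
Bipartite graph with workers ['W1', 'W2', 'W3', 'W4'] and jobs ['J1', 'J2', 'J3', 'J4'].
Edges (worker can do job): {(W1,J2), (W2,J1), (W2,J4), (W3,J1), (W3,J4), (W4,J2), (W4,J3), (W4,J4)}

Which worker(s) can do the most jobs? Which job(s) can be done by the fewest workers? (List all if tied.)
Most versatile: W4 (3 jobs); Least covered: J3 (1 workers)

Worker degrees (jobs they can do): W1:1, W2:2, W3:2, W4:3
Job degrees (workers who can do it): J1:2, J2:2, J3:1, J4:3

Maximum worker degree is 3, achieved by: W4
Minimum job degree is 1, achieved by: J3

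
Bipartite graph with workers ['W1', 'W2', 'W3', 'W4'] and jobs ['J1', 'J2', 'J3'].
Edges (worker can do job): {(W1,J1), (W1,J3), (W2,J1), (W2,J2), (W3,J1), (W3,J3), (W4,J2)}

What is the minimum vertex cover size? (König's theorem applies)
Minimum vertex cover size = 3

By König's theorem: in bipartite graphs,
min vertex cover = max matching = 3

Maximum matching has size 3, so minimum vertex cover also has size 3.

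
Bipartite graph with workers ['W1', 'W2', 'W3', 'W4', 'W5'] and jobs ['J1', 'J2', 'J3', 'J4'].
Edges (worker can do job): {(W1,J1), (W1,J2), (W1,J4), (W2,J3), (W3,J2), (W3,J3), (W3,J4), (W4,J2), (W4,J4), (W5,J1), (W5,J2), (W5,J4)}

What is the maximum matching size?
Maximum matching size = 4

Maximum matching: {(W1,J4), (W3,J3), (W4,J2), (W5,J1)}
Size: 4

This assigns 4 workers to 4 distinct jobs.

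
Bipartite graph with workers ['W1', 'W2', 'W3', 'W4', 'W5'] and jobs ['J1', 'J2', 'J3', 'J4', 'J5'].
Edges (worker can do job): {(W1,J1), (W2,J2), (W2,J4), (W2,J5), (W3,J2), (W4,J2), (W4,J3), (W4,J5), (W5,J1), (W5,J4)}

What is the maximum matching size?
Maximum matching size = 5

Maximum matching: {(W1,J1), (W2,J5), (W3,J2), (W4,J3), (W5,J4)}
Size: 5

This assigns 5 workers to 5 distinct jobs.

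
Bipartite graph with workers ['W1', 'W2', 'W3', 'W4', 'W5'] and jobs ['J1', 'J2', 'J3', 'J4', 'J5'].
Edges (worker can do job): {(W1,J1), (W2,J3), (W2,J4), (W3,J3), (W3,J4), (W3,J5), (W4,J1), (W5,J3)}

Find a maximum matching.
Matching: {(W2,J4), (W3,J5), (W4,J1), (W5,J3)}

Maximum matching (size 4):
  W2 → J4
  W3 → J5
  W4 → J1
  W5 → J3

Each worker is assigned to at most one job, and each job to at most one worker.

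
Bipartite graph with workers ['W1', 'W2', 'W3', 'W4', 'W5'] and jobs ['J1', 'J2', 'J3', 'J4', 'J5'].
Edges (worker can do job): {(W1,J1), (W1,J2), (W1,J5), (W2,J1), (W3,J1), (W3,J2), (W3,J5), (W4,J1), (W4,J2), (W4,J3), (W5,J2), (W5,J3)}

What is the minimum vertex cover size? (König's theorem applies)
Minimum vertex cover size = 4

By König's theorem: in bipartite graphs,
min vertex cover = max matching = 4

Maximum matching has size 4, so minimum vertex cover also has size 4.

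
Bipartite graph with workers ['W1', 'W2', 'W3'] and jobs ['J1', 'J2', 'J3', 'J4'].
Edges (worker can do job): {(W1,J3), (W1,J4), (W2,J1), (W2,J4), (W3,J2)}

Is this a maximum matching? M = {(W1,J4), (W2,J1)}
No, size 2 is not maximum

Proposed matching has size 2.
Maximum matching size for this graph: 3.

This is NOT maximum - can be improved to size 3.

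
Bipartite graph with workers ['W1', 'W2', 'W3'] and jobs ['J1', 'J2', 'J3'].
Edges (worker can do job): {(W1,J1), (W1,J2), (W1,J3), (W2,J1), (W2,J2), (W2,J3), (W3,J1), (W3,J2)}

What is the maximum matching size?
Maximum matching size = 3

Maximum matching: {(W1,J3), (W2,J2), (W3,J1)}
Size: 3

This assigns 3 workers to 3 distinct jobs.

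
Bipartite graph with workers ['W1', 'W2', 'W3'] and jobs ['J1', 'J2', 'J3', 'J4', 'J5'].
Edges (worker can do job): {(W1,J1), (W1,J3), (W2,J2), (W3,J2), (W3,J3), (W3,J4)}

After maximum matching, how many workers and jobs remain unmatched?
Unmatched: 0 workers, 2 jobs

Maximum matching size: 3
Workers: 3 total, 3 matched, 0 unmatched
Jobs: 5 total, 3 matched, 2 unmatched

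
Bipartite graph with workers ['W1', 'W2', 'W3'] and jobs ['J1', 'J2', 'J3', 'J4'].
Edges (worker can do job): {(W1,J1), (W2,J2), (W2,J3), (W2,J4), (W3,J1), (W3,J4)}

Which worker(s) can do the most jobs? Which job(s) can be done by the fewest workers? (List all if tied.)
Most versatile: W2 (3 jobs); Least covered: J2, J3 (1 workers)

Worker degrees (jobs they can do): W1:1, W2:3, W3:2
Job degrees (workers who can do it): J1:2, J2:1, J3:1, J4:2

Maximum worker degree is 3, achieved by: W2
Minimum job degree is 1, achieved by: J2, J3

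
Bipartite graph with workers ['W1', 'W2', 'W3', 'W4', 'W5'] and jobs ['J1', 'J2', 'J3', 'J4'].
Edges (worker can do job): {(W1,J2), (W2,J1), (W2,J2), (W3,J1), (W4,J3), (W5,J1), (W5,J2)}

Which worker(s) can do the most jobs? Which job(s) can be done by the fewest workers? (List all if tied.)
Most versatile: W2, W5 (2 jobs); Least covered: J4 (0 workers)

Worker degrees (jobs they can do): W1:1, W2:2, W3:1, W4:1, W5:2
Job degrees (workers who can do it): J1:3, J2:3, J3:1, J4:0

Maximum worker degree is 2, achieved by: W2, W5
Minimum job degree is 0, achieved by: J4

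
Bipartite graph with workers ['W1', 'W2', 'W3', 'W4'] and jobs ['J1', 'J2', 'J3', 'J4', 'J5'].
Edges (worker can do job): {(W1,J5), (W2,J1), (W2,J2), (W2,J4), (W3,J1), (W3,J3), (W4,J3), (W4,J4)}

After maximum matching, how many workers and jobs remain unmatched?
Unmatched: 0 workers, 1 jobs

Maximum matching size: 4
Workers: 4 total, 4 matched, 0 unmatched
Jobs: 5 total, 4 matched, 1 unmatched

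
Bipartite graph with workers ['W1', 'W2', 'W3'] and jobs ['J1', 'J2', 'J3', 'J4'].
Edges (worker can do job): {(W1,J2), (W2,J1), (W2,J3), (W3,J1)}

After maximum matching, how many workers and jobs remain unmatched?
Unmatched: 0 workers, 1 jobs

Maximum matching size: 3
Workers: 3 total, 3 matched, 0 unmatched
Jobs: 4 total, 3 matched, 1 unmatched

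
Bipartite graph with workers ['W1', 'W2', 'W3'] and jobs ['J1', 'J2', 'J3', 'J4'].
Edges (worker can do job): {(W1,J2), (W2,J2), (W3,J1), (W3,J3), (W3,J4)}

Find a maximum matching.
Matching: {(W1,J2), (W3,J1)}

Maximum matching (size 2):
  W1 → J2
  W3 → J1

Each worker is assigned to at most one job, and each job to at most one worker.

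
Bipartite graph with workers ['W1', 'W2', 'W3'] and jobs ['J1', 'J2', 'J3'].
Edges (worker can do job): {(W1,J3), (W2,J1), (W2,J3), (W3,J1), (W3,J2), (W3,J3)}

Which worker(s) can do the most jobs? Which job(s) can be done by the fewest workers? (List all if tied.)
Most versatile: W3 (3 jobs); Least covered: J2 (1 workers)

Worker degrees (jobs they can do): W1:1, W2:2, W3:3
Job degrees (workers who can do it): J1:2, J2:1, J3:3

Maximum worker degree is 3, achieved by: W3
Minimum job degree is 1, achieved by: J2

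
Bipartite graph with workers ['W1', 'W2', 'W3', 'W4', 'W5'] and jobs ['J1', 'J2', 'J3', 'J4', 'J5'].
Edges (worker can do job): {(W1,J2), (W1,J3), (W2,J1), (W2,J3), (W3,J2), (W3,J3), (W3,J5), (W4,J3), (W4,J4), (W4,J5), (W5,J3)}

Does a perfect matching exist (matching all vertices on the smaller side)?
Yes, perfect matching exists (size 5)

Perfect matching: {(W1,J2), (W2,J1), (W3,J5), (W4,J4), (W5,J3)}
All 5 vertices on the smaller side are matched.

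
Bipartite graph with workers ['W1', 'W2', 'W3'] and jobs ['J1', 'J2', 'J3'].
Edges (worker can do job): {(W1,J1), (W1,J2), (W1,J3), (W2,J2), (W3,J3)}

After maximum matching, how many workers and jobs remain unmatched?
Unmatched: 0 workers, 0 jobs

Maximum matching size: 3
Workers: 3 total, 3 matched, 0 unmatched
Jobs: 3 total, 3 matched, 0 unmatched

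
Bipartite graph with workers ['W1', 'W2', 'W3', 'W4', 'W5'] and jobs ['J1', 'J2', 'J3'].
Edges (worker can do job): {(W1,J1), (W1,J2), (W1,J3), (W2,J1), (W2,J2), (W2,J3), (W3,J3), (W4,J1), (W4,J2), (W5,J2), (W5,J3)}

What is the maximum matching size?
Maximum matching size = 3

Maximum matching: {(W3,J3), (W4,J1), (W5,J2)}
Size: 3

This assigns 3 workers to 3 distinct jobs.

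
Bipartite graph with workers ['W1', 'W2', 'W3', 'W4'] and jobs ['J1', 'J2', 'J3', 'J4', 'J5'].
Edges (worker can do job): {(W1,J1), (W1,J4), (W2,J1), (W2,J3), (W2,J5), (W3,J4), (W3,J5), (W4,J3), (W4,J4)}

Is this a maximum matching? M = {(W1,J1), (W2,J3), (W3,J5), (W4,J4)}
Yes, size 4 is maximum

Proposed matching has size 4.
Maximum matching size for this graph: 4.

This is a maximum matching.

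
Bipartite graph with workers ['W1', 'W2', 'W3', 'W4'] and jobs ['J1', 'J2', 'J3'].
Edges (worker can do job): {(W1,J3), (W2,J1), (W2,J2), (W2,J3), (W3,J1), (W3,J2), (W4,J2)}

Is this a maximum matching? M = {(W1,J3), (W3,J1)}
No, size 2 is not maximum

Proposed matching has size 2.
Maximum matching size for this graph: 3.

This is NOT maximum - can be improved to size 3.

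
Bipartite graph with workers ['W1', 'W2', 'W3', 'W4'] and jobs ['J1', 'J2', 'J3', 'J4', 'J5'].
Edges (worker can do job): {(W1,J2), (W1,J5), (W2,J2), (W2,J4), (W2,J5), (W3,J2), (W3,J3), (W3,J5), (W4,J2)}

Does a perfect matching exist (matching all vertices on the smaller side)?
Yes, perfect matching exists (size 4)

Perfect matching: {(W1,J5), (W2,J4), (W3,J3), (W4,J2)}
All 4 vertices on the smaller side are matched.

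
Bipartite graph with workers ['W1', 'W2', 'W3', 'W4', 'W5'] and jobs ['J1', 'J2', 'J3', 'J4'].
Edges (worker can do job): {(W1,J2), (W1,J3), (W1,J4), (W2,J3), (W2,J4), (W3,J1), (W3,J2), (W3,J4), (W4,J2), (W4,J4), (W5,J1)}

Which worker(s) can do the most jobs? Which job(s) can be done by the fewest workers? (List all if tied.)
Most versatile: W1, W3 (3 jobs); Least covered: J1, J3 (2 workers)

Worker degrees (jobs they can do): W1:3, W2:2, W3:3, W4:2, W5:1
Job degrees (workers who can do it): J1:2, J2:3, J3:2, J4:4

Maximum worker degree is 3, achieved by: W1, W3
Minimum job degree is 2, achieved by: J1, J3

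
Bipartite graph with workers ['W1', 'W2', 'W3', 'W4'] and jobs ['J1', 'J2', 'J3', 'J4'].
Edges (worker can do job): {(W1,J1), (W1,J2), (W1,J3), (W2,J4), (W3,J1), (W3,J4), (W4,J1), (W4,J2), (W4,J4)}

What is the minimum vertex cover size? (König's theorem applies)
Minimum vertex cover size = 4

By König's theorem: in bipartite graphs,
min vertex cover = max matching = 4

Maximum matching has size 4, so minimum vertex cover also has size 4.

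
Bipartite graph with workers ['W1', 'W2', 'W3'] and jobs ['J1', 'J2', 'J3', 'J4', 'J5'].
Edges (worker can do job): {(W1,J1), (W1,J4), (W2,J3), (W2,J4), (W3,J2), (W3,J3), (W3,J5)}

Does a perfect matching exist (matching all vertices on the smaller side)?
Yes, perfect matching exists (size 3)

Perfect matching: {(W1,J4), (W2,J3), (W3,J5)}
All 3 vertices on the smaller side are matched.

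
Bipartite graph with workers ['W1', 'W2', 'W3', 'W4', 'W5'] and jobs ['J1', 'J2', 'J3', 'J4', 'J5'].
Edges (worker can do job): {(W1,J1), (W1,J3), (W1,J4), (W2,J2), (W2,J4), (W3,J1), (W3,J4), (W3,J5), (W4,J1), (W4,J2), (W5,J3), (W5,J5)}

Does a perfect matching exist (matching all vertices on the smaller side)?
Yes, perfect matching exists (size 5)

Perfect matching: {(W1,J1), (W2,J4), (W3,J5), (W4,J2), (W5,J3)}
All 5 vertices on the smaller side are matched.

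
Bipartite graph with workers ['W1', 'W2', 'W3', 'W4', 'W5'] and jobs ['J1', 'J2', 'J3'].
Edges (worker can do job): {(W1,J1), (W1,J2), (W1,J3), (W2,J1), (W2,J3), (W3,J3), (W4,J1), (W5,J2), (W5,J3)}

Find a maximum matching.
Matching: {(W3,J3), (W4,J1), (W5,J2)}

Maximum matching (size 3):
  W3 → J3
  W4 → J1
  W5 → J2

Each worker is assigned to at most one job, and each job to at most one worker.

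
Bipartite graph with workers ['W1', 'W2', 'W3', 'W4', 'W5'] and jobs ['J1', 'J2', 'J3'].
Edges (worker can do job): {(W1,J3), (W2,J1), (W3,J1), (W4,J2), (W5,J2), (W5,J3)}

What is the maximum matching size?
Maximum matching size = 3

Maximum matching: {(W3,J1), (W4,J2), (W5,J3)}
Size: 3

This assigns 3 workers to 3 distinct jobs.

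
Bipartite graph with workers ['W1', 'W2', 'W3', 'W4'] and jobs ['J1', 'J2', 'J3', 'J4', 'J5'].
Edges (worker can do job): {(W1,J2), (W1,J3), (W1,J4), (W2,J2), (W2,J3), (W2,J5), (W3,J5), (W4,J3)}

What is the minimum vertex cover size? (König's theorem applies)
Minimum vertex cover size = 4

By König's theorem: in bipartite graphs,
min vertex cover = max matching = 4

Maximum matching has size 4, so minimum vertex cover also has size 4.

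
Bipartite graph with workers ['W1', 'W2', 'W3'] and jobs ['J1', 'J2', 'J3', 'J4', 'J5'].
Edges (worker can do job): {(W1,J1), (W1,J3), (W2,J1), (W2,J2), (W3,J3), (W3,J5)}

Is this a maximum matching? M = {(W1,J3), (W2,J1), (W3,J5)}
Yes, size 3 is maximum

Proposed matching has size 3.
Maximum matching size for this graph: 3.

This is a maximum matching.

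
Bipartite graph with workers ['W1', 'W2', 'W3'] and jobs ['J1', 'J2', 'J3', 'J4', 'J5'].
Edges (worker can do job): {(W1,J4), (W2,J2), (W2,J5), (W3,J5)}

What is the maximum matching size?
Maximum matching size = 3

Maximum matching: {(W1,J4), (W2,J2), (W3,J5)}
Size: 3

This assigns 3 workers to 3 distinct jobs.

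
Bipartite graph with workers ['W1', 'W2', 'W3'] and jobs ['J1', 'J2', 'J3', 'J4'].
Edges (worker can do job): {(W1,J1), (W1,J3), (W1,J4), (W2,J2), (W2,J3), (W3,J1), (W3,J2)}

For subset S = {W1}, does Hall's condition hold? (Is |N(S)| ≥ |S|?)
Yes: |N(S)| = 3, |S| = 1

Subset S = {W1}
Neighbors N(S) = {J1, J3, J4}

|N(S)| = 3, |S| = 1
Hall's condition: |N(S)| ≥ |S| is satisfied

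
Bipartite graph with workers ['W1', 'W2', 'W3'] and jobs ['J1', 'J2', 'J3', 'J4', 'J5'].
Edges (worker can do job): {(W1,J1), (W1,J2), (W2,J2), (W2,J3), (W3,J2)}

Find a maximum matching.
Matching: {(W1,J1), (W2,J3), (W3,J2)}

Maximum matching (size 3):
  W1 → J1
  W2 → J3
  W3 → J2

Each worker is assigned to at most one job, and each job to at most one worker.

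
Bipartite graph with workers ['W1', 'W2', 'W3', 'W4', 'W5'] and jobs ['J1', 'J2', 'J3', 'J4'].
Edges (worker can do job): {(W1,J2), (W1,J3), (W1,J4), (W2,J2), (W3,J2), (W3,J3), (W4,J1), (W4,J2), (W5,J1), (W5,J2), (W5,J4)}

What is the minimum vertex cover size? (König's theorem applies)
Minimum vertex cover size = 4

By König's theorem: in bipartite graphs,
min vertex cover = max matching = 4

Maximum matching has size 4, so minimum vertex cover also has size 4.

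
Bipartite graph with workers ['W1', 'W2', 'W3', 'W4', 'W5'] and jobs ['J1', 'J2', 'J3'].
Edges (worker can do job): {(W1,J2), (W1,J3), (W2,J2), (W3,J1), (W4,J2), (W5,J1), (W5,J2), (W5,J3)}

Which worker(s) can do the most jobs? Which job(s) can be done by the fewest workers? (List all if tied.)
Most versatile: W5 (3 jobs); Least covered: J1, J3 (2 workers)

Worker degrees (jobs they can do): W1:2, W2:1, W3:1, W4:1, W5:3
Job degrees (workers who can do it): J1:2, J2:4, J3:2

Maximum worker degree is 3, achieved by: W5
Minimum job degree is 2, achieved by: J1, J3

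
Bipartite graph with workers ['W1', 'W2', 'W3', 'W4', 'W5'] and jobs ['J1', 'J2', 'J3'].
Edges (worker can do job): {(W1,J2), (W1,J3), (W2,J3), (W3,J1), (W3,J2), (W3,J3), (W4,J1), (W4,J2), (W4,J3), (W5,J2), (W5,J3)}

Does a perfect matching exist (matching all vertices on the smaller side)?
Yes, perfect matching exists (size 3)

Perfect matching: {(W3,J2), (W4,J1), (W5,J3)}
All 3 vertices on the smaller side are matched.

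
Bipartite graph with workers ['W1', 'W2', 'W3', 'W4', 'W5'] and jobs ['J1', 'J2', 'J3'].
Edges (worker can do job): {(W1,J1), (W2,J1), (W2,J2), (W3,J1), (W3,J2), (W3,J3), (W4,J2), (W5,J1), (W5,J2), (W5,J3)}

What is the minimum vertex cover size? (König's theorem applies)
Minimum vertex cover size = 3

By König's theorem: in bipartite graphs,
min vertex cover = max matching = 3

Maximum matching has size 3, so minimum vertex cover also has size 3.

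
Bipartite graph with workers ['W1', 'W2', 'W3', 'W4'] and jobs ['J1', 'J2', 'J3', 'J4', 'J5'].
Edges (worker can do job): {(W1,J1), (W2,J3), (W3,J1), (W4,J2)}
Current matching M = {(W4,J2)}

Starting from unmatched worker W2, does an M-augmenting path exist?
Yes: W2 → J3

An M-augmenting path alternates non-matching / matching edges, starting and ending at unmatched vertices.
Path: W2 → J3
(J3 is unmatched in M, so the path is augmenting.)
Flipping edges along this path would increase |M| from 1 to 2.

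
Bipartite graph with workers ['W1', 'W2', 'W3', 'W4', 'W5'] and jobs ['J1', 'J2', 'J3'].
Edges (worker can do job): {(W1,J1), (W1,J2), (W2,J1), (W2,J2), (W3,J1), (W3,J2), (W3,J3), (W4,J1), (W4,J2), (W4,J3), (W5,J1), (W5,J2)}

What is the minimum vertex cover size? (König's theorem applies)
Minimum vertex cover size = 3

By König's theorem: in bipartite graphs,
min vertex cover = max matching = 3

Maximum matching has size 3, so minimum vertex cover also has size 3.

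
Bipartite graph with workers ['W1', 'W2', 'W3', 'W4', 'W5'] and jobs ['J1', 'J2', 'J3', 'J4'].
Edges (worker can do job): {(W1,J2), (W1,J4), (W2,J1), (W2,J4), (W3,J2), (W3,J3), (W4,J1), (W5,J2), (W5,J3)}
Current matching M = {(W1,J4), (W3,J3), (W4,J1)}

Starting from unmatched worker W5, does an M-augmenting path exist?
Yes: W5 → J2

An M-augmenting path alternates non-matching / matching edges, starting and ending at unmatched vertices.
Path: W5 → J2
(J2 is unmatched in M, so the path is augmenting.)
Flipping edges along this path would increase |M| from 3 to 4.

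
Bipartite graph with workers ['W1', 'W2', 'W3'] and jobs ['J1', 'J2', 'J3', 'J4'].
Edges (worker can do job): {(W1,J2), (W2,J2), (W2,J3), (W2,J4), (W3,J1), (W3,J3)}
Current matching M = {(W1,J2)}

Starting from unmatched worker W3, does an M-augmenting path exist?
Yes: W3 → J3

An M-augmenting path alternates non-matching / matching edges, starting and ending at unmatched vertices.
Path: W3 → J3
(J3 is unmatched in M, so the path is augmenting.)
Flipping edges along this path would increase |M| from 1 to 2.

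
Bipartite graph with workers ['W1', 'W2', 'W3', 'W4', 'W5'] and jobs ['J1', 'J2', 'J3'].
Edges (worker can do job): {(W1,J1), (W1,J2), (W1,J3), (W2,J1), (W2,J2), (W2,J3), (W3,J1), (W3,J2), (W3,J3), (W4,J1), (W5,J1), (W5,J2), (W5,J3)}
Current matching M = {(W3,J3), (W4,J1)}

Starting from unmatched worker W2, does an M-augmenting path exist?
Yes: W2 → J3 → W3 → J2

An M-augmenting path alternates non-matching / matching edges, starting and ending at unmatched vertices.
Path: W2 → J3 → W3 → J2
(J2 is unmatched in M, so the path is augmenting.)
Flipping edges along this path would increase |M| from 2 to 3.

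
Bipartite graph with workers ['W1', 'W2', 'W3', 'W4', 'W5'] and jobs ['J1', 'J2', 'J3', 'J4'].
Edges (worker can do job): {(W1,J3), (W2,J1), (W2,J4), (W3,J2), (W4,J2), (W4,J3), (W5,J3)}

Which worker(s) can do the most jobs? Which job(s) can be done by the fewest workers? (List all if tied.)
Most versatile: W2, W4 (2 jobs); Least covered: J1, J4 (1 workers)

Worker degrees (jobs they can do): W1:1, W2:2, W3:1, W4:2, W5:1
Job degrees (workers who can do it): J1:1, J2:2, J3:3, J4:1

Maximum worker degree is 2, achieved by: W2, W4
Minimum job degree is 1, achieved by: J1, J4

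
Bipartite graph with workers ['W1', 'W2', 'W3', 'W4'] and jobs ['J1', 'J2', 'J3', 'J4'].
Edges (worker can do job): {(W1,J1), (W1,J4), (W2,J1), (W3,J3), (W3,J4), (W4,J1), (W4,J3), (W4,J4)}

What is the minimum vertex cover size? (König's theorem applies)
Minimum vertex cover size = 3

By König's theorem: in bipartite graphs,
min vertex cover = max matching = 3

Maximum matching has size 3, so minimum vertex cover also has size 3.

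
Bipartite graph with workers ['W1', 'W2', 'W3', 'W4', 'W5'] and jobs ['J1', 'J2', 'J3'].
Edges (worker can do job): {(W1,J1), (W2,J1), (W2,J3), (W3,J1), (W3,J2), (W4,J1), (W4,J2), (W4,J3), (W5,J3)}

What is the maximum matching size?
Maximum matching size = 3

Maximum matching: {(W3,J2), (W4,J1), (W5,J3)}
Size: 3

This assigns 3 workers to 3 distinct jobs.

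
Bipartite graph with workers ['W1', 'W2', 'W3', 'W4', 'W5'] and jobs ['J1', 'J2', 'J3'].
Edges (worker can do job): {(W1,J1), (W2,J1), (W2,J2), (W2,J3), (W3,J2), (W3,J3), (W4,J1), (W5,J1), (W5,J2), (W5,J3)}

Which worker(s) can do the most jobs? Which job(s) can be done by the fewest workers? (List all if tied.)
Most versatile: W2, W5 (3 jobs); Least covered: J2, J3 (3 workers)

Worker degrees (jobs they can do): W1:1, W2:3, W3:2, W4:1, W5:3
Job degrees (workers who can do it): J1:4, J2:3, J3:3

Maximum worker degree is 3, achieved by: W2, W5
Minimum job degree is 3, achieved by: J2, J3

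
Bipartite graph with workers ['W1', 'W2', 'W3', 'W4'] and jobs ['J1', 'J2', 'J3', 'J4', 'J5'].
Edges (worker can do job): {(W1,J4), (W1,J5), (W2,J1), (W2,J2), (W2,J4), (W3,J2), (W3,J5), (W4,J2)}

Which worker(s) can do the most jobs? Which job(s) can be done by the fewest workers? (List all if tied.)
Most versatile: W2 (3 jobs); Least covered: J3 (0 workers)

Worker degrees (jobs they can do): W1:2, W2:3, W3:2, W4:1
Job degrees (workers who can do it): J1:1, J2:3, J3:0, J4:2, J5:2

Maximum worker degree is 3, achieved by: W2
Minimum job degree is 0, achieved by: J3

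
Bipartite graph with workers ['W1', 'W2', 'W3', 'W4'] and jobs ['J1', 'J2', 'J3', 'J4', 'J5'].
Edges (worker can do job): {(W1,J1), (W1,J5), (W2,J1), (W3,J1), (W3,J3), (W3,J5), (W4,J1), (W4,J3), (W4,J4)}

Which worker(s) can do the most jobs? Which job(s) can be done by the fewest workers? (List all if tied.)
Most versatile: W3, W4 (3 jobs); Least covered: J2 (0 workers)

Worker degrees (jobs they can do): W1:2, W2:1, W3:3, W4:3
Job degrees (workers who can do it): J1:4, J2:0, J3:2, J4:1, J5:2

Maximum worker degree is 3, achieved by: W3, W4
Minimum job degree is 0, achieved by: J2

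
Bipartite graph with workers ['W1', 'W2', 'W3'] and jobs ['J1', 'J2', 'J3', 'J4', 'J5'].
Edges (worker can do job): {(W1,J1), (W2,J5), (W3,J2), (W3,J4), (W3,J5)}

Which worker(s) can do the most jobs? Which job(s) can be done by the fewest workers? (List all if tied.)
Most versatile: W3 (3 jobs); Least covered: J3 (0 workers)

Worker degrees (jobs they can do): W1:1, W2:1, W3:3
Job degrees (workers who can do it): J1:1, J2:1, J3:0, J4:1, J5:2

Maximum worker degree is 3, achieved by: W3
Minimum job degree is 0, achieved by: J3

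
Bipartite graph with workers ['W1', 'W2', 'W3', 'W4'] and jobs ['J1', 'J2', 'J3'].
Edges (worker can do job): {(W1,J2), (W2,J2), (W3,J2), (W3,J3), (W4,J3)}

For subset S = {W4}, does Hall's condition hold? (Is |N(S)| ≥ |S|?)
Yes: |N(S)| = 1, |S| = 1

Subset S = {W4}
Neighbors N(S) = {J3}

|N(S)| = 1, |S| = 1
Hall's condition: |N(S)| ≥ |S| is satisfied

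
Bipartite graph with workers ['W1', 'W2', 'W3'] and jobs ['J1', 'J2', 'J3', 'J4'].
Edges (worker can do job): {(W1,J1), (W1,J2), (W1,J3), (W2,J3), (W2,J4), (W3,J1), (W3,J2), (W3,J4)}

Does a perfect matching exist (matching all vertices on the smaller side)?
Yes, perfect matching exists (size 3)

Perfect matching: {(W1,J1), (W2,J4), (W3,J2)}
All 3 vertices on the smaller side are matched.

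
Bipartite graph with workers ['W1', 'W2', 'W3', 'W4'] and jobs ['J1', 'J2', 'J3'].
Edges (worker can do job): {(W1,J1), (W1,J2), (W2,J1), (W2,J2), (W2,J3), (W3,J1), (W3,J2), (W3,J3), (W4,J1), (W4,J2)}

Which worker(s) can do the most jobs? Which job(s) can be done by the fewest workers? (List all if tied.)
Most versatile: W2, W3 (3 jobs); Least covered: J3 (2 workers)

Worker degrees (jobs they can do): W1:2, W2:3, W3:3, W4:2
Job degrees (workers who can do it): J1:4, J2:4, J3:2

Maximum worker degree is 3, achieved by: W2, W3
Minimum job degree is 2, achieved by: J3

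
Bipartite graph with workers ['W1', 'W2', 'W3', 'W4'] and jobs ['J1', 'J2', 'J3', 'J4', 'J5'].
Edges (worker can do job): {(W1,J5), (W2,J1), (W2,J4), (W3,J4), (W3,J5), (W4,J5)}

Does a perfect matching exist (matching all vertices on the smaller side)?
No, maximum matching has size 3 < 4

Maximum matching has size 3, need 4 for perfect matching.
Unmatched workers: ['W1']
Unmatched jobs: ['J3', 'J2']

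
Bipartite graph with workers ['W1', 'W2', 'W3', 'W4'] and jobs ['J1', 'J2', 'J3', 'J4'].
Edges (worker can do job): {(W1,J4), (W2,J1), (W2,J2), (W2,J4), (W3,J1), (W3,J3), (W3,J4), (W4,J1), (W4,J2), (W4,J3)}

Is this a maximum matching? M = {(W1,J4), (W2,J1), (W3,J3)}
No, size 3 is not maximum

Proposed matching has size 3.
Maximum matching size for this graph: 4.

This is NOT maximum - can be improved to size 4.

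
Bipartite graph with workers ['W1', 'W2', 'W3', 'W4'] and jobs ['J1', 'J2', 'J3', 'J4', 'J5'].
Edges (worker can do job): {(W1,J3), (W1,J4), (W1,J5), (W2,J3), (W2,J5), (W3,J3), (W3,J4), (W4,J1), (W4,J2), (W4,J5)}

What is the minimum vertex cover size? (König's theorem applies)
Minimum vertex cover size = 4

By König's theorem: in bipartite graphs,
min vertex cover = max matching = 4

Maximum matching has size 4, so minimum vertex cover also has size 4.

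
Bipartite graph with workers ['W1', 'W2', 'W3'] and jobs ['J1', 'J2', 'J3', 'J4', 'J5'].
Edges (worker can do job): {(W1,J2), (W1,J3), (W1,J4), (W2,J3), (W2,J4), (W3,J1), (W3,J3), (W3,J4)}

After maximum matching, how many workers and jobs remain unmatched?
Unmatched: 0 workers, 2 jobs

Maximum matching size: 3
Workers: 3 total, 3 matched, 0 unmatched
Jobs: 5 total, 3 matched, 2 unmatched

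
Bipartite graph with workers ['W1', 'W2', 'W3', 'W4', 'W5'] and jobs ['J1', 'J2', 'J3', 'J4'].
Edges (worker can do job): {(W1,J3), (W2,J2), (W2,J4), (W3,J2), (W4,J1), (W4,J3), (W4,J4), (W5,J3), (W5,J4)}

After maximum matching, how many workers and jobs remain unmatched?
Unmatched: 1 workers, 0 jobs

Maximum matching size: 4
Workers: 5 total, 4 matched, 1 unmatched
Jobs: 4 total, 4 matched, 0 unmatched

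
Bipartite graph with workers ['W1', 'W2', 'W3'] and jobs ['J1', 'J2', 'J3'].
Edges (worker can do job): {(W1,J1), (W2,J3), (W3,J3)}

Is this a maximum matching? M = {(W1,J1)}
No, size 1 is not maximum

Proposed matching has size 1.
Maximum matching size for this graph: 2.

This is NOT maximum - can be improved to size 2.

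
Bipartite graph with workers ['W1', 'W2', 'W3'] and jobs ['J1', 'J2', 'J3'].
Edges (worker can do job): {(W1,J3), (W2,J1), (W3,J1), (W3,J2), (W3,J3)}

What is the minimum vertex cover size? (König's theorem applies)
Minimum vertex cover size = 3

By König's theorem: in bipartite graphs,
min vertex cover = max matching = 3

Maximum matching has size 3, so minimum vertex cover also has size 3.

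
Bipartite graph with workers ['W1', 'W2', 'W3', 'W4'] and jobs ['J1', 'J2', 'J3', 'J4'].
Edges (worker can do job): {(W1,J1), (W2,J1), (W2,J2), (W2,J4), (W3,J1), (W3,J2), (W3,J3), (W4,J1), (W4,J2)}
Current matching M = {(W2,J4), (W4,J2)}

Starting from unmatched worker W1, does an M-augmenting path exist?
Yes: W1 → J1

An M-augmenting path alternates non-matching / matching edges, starting and ending at unmatched vertices.
Path: W1 → J1
(J1 is unmatched in M, so the path is augmenting.)
Flipping edges along this path would increase |M| from 2 to 3.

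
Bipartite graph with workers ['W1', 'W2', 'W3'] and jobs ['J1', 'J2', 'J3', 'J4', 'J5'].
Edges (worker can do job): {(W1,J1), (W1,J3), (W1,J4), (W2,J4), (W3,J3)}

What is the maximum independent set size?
Maximum independent set = 5

By König's theorem:
- Min vertex cover = Max matching = 3
- Max independent set = Total vertices - Min vertex cover
- Max independent set = 8 - 3 = 5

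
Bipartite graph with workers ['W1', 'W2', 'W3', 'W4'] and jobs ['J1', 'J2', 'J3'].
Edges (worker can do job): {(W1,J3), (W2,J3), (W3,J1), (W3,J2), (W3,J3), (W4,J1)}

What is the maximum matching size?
Maximum matching size = 3

Maximum matching: {(W1,J3), (W3,J2), (W4,J1)}
Size: 3

This assigns 3 workers to 3 distinct jobs.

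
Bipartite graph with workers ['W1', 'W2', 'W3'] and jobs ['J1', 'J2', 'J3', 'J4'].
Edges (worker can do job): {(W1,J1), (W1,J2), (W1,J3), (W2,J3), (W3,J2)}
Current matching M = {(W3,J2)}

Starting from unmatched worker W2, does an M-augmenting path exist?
Yes: W2 → J3

An M-augmenting path alternates non-matching / matching edges, starting and ending at unmatched vertices.
Path: W2 → J3
(J3 is unmatched in M, so the path is augmenting.)
Flipping edges along this path would increase |M| from 1 to 2.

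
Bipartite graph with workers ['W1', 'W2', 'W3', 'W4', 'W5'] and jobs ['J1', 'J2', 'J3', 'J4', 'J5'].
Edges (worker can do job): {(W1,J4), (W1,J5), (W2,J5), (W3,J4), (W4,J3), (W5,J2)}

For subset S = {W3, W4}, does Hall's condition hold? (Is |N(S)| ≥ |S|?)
Yes: |N(S)| = 2, |S| = 2

Subset S = {W3, W4}
Neighbors N(S) = {J3, J4}

|N(S)| = 2, |S| = 2
Hall's condition: |N(S)| ≥ |S| is satisfied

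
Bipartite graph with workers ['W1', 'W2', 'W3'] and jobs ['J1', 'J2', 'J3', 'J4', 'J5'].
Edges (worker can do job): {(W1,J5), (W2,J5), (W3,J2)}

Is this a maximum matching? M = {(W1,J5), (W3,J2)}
Yes, size 2 is maximum

Proposed matching has size 2.
Maximum matching size for this graph: 2.

This is a maximum matching.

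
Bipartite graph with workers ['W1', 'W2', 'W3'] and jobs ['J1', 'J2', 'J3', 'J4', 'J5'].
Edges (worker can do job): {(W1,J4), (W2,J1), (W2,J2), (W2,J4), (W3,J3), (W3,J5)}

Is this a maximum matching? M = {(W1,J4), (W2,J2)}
No, size 2 is not maximum

Proposed matching has size 2.
Maximum matching size for this graph: 3.

This is NOT maximum - can be improved to size 3.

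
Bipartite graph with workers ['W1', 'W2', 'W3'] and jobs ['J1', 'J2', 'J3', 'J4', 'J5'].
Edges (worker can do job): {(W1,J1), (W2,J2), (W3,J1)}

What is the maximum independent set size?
Maximum independent set = 6

By König's theorem:
- Min vertex cover = Max matching = 2
- Max independent set = Total vertices - Min vertex cover
- Max independent set = 8 - 2 = 6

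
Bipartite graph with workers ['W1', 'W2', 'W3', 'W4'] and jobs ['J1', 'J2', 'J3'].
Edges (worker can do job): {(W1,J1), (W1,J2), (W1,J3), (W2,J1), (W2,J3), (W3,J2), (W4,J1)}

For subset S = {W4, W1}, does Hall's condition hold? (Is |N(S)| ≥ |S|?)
Yes: |N(S)| = 3, |S| = 2

Subset S = {W4, W1}
Neighbors N(S) = {J1, J2, J3}

|N(S)| = 3, |S| = 2
Hall's condition: |N(S)| ≥ |S| is satisfied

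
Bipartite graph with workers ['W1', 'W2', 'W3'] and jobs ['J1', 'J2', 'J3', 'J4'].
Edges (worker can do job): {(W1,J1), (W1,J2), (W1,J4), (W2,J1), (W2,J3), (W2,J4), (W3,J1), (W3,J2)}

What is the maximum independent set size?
Maximum independent set = 4

By König's theorem:
- Min vertex cover = Max matching = 3
- Max independent set = Total vertices - Min vertex cover
- Max independent set = 7 - 3 = 4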